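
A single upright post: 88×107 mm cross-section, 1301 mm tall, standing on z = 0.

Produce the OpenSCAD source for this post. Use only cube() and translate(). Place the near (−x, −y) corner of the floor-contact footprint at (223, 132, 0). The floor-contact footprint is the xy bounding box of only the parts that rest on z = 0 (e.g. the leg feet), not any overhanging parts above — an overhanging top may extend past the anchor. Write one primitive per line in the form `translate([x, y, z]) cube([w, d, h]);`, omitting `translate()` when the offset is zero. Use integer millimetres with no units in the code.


translate([223, 132, 0]) cube([88, 107, 1301]);


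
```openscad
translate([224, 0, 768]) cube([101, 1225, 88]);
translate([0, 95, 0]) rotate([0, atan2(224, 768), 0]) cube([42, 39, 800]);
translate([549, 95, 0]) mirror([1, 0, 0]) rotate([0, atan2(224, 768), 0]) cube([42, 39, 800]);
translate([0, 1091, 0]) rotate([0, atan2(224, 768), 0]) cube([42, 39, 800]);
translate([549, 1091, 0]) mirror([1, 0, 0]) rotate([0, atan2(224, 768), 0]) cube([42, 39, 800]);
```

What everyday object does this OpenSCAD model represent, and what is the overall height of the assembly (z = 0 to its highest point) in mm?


A sawhorse. The overall height is 856 mm.

A beam across two mirrored pairs of raked legs — a sawhorse. The beam's underside is at z = 768 (matching the legs' vertical rise in atan2(224, 768)) and the beam is 88 mm tall, so its top is at 768 + 88 = 856 mm. The raked legs top out at the beam's underside, so that is the highest point.


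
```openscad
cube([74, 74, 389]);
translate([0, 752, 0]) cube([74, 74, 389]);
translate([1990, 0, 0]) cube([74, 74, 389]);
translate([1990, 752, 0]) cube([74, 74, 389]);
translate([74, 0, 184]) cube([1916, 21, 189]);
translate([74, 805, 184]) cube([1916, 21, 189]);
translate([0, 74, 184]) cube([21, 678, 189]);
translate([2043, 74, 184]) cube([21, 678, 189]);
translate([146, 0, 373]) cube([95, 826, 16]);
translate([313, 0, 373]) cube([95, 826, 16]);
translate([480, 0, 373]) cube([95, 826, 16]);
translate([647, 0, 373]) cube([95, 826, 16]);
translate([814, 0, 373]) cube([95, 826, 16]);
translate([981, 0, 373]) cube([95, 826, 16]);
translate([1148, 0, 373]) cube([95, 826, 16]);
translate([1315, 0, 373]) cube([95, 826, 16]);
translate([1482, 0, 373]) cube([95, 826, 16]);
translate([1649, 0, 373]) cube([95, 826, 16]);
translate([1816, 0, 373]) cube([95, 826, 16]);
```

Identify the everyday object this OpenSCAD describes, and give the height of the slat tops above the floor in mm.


A bed frame. The slat-top height is 389 mm.

Four posts, four rails, and a row of slats — a bed frame. Slats sit on the rails at z = 184 + 189 = 373; with slat thickness 16, the top is 389 mm.


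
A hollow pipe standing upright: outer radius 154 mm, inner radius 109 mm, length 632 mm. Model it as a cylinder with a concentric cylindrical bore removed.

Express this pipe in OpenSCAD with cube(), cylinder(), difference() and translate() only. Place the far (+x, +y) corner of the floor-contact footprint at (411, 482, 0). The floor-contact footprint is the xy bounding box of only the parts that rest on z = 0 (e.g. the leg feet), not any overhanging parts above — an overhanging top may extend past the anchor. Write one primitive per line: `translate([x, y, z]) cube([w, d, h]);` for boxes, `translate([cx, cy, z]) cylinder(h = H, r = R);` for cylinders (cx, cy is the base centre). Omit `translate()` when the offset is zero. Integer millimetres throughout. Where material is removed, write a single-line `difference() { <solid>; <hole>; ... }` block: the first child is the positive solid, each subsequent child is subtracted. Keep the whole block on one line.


difference() { translate([257, 328, 0]) cylinder(h = 632, r = 154); translate([257, 328, 0]) cylinder(h = 632, r = 109); }


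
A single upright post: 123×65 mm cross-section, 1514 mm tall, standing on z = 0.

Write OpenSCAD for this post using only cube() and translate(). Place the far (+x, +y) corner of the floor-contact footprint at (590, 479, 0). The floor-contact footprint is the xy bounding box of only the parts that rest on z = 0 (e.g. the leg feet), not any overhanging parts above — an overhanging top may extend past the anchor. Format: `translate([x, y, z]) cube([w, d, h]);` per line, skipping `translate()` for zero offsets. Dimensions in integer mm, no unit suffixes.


translate([467, 414, 0]) cube([123, 65, 1514]);


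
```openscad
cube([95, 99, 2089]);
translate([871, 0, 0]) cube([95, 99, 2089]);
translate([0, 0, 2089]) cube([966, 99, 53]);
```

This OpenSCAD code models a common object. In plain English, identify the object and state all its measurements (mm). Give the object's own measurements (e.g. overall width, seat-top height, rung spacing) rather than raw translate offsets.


A door frame. The clear opening is 776 mm wide and 2089 mm high. Two 95 mm wide jambs, 99 mm deep, stand either side of the opening from the floor to the top of the opening. A 53 mm thick head sits across the top of both jambs, spanning the full outside width of the frame.


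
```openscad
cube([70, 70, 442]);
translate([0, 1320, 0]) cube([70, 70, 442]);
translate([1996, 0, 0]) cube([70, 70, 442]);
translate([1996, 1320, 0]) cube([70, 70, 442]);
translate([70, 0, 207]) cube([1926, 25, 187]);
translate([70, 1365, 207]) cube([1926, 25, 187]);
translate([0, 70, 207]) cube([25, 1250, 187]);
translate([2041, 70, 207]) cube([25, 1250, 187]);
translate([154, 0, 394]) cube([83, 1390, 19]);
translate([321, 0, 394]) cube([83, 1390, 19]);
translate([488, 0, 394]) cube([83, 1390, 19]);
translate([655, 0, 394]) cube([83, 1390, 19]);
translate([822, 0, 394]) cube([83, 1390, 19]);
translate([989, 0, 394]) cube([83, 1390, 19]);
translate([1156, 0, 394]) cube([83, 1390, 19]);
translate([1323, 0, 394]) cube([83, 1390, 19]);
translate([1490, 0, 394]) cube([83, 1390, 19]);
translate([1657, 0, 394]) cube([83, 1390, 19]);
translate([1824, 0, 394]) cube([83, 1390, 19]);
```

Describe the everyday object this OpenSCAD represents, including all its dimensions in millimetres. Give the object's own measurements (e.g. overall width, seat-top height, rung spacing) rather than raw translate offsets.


A bed frame 2066 mm long (x) by 1390 mm wide (y). Four 70×70 mm corner posts, 442 mm tall, at the corners of the footprint. Four rails of 25 mm thickness and 187 mm height run between adjacent posts with their undersides at z = 207 mm, their outer faces flush with the outside of the frame (the two x-running rails run between the posts' inner faces; the two y-running rails run between the posts' inner faces). 11 slats, each 83 mm wide (x) and 19 mm thick, lie across the top of the two x-running rails, running the full 1390 mm width of the frame in y; along x they sit between the end posts with a 84 mm gap after the −x posts and between neighbouring slats, leaving 89 mm before the +x posts.


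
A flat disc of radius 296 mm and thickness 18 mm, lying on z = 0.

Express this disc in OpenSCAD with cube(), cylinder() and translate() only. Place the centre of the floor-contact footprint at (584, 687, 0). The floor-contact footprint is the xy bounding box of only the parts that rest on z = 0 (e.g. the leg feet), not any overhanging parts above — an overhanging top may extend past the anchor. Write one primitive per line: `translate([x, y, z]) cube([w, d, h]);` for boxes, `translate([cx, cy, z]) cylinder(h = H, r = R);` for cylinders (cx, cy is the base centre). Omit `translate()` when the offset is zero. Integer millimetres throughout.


translate([584, 687, 0]) cylinder(h = 18, r = 296);


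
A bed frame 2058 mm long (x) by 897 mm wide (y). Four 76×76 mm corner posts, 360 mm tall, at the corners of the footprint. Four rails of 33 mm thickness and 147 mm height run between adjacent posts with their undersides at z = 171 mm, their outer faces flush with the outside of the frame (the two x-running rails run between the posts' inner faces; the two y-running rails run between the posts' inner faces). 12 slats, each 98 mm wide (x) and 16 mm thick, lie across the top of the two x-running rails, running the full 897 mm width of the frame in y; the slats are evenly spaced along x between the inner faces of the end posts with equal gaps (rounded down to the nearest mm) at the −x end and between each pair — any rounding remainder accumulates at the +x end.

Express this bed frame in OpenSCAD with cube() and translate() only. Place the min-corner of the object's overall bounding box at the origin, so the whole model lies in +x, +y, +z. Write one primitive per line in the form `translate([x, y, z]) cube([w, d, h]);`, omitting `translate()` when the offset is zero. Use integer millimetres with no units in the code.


// slat z = rail_z + rail_h = 171 + 147 = 318
// slat gap = ⌊(1906 − 12·98) / 13⌋ = 56
cube([76, 76, 360]);
translate([0, 821, 0]) cube([76, 76, 360]);
translate([1982, 0, 0]) cube([76, 76, 360]);
translate([1982, 821, 0]) cube([76, 76, 360]);
translate([76, 0, 171]) cube([1906, 33, 147]);
translate([76, 864, 171]) cube([1906, 33, 147]);
translate([0, 76, 171]) cube([33, 745, 147]);
translate([2025, 76, 171]) cube([33, 745, 147]);
translate([132, 0, 318]) cube([98, 897, 16]);
translate([286, 0, 318]) cube([98, 897, 16]);
translate([440, 0, 318]) cube([98, 897, 16]);
translate([594, 0, 318]) cube([98, 897, 16]);
translate([748, 0, 318]) cube([98, 897, 16]);
translate([902, 0, 318]) cube([98, 897, 16]);
translate([1056, 0, 318]) cube([98, 897, 16]);
translate([1210, 0, 318]) cube([98, 897, 16]);
translate([1364, 0, 318]) cube([98, 897, 16]);
translate([1518, 0, 318]) cube([98, 897, 16]);
translate([1672, 0, 318]) cube([98, 897, 16]);
translate([1826, 0, 318]) cube([98, 897, 16]);


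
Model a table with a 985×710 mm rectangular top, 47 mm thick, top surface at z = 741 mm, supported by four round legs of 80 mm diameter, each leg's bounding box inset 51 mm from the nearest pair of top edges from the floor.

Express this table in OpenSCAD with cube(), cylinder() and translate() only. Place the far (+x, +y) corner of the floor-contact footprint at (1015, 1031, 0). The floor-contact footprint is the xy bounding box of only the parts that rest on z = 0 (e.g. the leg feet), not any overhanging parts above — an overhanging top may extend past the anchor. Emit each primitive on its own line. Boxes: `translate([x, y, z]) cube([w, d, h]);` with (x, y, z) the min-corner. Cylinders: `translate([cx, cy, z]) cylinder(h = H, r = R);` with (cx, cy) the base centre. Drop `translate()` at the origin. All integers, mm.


// leg_h = 741 - 47 = 694
translate([81, 372, 694]) cube([985, 710, 47]);
translate([172, 463, 0]) cylinder(h = 694, r = 40);
translate([975, 463, 0]) cylinder(h = 694, r = 40);
translate([172, 991, 0]) cylinder(h = 694, r = 40);
translate([975, 991, 0]) cylinder(h = 694, r = 40);


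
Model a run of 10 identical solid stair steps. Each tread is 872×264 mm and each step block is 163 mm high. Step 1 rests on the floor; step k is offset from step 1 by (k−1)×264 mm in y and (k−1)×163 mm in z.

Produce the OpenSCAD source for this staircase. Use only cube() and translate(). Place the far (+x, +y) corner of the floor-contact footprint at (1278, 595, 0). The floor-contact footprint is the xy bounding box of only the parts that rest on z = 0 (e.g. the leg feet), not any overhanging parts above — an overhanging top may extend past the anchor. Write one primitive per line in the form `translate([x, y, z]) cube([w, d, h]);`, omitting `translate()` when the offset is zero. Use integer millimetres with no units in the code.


translate([406, 331, 0]) cube([872, 264, 163]);
translate([406, 595, 163]) cube([872, 264, 163]);
translate([406, 859, 326]) cube([872, 264, 163]);
translate([406, 1123, 489]) cube([872, 264, 163]);
translate([406, 1387, 652]) cube([872, 264, 163]);
translate([406, 1651, 815]) cube([872, 264, 163]);
translate([406, 1915, 978]) cube([872, 264, 163]);
translate([406, 2179, 1141]) cube([872, 264, 163]);
translate([406, 2443, 1304]) cube([872, 264, 163]);
translate([406, 2707, 1467]) cube([872, 264, 163]);


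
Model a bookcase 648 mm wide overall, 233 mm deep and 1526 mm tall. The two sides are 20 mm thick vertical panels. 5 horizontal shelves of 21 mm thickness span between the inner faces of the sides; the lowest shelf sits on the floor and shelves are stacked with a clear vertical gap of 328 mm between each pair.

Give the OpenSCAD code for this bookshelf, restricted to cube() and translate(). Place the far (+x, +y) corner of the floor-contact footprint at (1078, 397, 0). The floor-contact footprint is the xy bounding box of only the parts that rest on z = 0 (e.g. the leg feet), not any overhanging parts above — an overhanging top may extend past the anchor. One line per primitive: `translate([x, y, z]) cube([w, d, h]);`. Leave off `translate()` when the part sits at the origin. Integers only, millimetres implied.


translate([430, 164, 0]) cube([20, 233, 1526]);
translate([1058, 164, 0]) cube([20, 233, 1526]);
translate([450, 164, 0]) cube([608, 233, 21]);
translate([450, 164, 349]) cube([608, 233, 21]);
translate([450, 164, 698]) cube([608, 233, 21]);
translate([450, 164, 1047]) cube([608, 233, 21]);
translate([450, 164, 1396]) cube([608, 233, 21]);


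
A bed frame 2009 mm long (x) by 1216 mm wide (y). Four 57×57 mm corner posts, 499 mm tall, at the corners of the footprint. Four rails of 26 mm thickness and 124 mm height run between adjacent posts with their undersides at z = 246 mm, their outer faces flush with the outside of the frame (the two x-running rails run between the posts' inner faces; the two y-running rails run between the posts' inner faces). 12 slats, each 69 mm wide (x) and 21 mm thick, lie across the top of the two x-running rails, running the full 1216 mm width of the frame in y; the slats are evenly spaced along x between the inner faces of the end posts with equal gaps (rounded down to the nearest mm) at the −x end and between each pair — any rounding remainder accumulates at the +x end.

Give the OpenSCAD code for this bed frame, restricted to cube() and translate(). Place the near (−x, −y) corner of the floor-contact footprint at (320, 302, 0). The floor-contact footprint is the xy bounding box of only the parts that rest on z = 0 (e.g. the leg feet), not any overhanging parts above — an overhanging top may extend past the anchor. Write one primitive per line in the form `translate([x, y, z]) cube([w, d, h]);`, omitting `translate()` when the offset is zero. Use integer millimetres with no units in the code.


// slat z = rail_z + rail_h = 246 + 124 = 370
// slat gap = ⌊(1895 − 12·69) / 13⌋ = 82
translate([320, 302, 0]) cube([57, 57, 499]);
translate([320, 1461, 0]) cube([57, 57, 499]);
translate([2272, 302, 0]) cube([57, 57, 499]);
translate([2272, 1461, 0]) cube([57, 57, 499]);
translate([377, 302, 246]) cube([1895, 26, 124]);
translate([377, 1492, 246]) cube([1895, 26, 124]);
translate([320, 359, 246]) cube([26, 1102, 124]);
translate([2303, 359, 246]) cube([26, 1102, 124]);
translate([459, 302, 370]) cube([69, 1216, 21]);
translate([610, 302, 370]) cube([69, 1216, 21]);
translate([761, 302, 370]) cube([69, 1216, 21]);
translate([912, 302, 370]) cube([69, 1216, 21]);
translate([1063, 302, 370]) cube([69, 1216, 21]);
translate([1214, 302, 370]) cube([69, 1216, 21]);
translate([1365, 302, 370]) cube([69, 1216, 21]);
translate([1516, 302, 370]) cube([69, 1216, 21]);
translate([1667, 302, 370]) cube([69, 1216, 21]);
translate([1818, 302, 370]) cube([69, 1216, 21]);
translate([1969, 302, 370]) cube([69, 1216, 21]);
translate([2120, 302, 370]) cube([69, 1216, 21]);


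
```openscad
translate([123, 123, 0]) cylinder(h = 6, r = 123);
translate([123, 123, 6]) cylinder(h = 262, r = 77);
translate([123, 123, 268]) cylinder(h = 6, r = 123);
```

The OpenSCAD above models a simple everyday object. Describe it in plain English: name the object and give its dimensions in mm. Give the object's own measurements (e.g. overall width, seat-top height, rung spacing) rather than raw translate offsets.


A spool: two coaxial disc flanges of radius 123 mm and thickness 6 mm, joined by a core cylinder of radius 77 mm and height 262 mm. The lower flange rests on z = 0 and the three cylinders share a vertical axis.


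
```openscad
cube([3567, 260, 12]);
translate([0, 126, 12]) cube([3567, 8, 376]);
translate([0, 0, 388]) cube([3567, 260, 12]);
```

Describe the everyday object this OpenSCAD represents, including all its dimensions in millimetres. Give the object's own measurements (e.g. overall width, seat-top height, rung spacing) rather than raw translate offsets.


An I-beam lying along x, 3567 mm long. Overall section height 400 mm. Two flanges 260 mm wide (y) and 12 mm thick, one on the floor and one at the top; a web 8 mm thick runs between them, centred on the flange width.


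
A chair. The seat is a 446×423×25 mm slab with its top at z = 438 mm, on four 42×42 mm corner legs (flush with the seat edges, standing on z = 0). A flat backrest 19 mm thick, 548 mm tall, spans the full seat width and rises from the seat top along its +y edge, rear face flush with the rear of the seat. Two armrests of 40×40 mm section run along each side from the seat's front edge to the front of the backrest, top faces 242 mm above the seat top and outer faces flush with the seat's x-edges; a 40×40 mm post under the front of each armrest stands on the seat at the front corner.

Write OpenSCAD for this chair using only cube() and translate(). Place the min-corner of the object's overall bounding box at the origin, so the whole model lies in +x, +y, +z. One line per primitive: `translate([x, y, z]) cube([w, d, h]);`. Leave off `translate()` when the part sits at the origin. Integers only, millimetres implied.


translate([0, 0, 413]) cube([446, 423, 25]);
cube([42, 42, 413]);
translate([404, 0, 0]) cube([42, 42, 413]);
translate([0, 381, 0]) cube([42, 42, 413]);
translate([404, 381, 0]) cube([42, 42, 413]);
translate([0, 404, 438]) cube([446, 19, 548]);
translate([0, 0, 640]) cube([40, 404, 40]);
translate([406, 0, 640]) cube([40, 404, 40]);
translate([0, 0, 438]) cube([40, 40, 202]);
translate([406, 0, 438]) cube([40, 40, 202]);


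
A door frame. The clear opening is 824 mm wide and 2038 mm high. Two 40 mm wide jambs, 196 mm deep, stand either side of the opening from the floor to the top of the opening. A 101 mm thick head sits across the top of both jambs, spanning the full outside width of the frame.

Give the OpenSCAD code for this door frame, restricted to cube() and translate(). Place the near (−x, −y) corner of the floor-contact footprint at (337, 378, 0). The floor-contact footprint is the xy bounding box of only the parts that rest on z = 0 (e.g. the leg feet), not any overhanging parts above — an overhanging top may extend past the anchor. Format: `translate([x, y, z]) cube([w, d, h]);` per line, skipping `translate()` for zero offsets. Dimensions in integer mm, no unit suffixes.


translate([337, 378, 0]) cube([40, 196, 2038]);
translate([1201, 378, 0]) cube([40, 196, 2038]);
translate([337, 378, 2038]) cube([904, 196, 101]);


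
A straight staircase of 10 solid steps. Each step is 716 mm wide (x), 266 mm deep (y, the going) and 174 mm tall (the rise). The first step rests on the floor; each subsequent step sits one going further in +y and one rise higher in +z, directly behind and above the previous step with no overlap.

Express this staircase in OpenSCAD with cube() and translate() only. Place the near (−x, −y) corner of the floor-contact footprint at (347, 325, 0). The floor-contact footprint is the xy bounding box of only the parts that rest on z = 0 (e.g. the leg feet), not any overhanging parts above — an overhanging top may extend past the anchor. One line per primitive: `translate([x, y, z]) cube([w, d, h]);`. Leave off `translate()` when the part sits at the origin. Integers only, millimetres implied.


translate([347, 325, 0]) cube([716, 266, 174]);
translate([347, 591, 174]) cube([716, 266, 174]);
translate([347, 857, 348]) cube([716, 266, 174]);
translate([347, 1123, 522]) cube([716, 266, 174]);
translate([347, 1389, 696]) cube([716, 266, 174]);
translate([347, 1655, 870]) cube([716, 266, 174]);
translate([347, 1921, 1044]) cube([716, 266, 174]);
translate([347, 2187, 1218]) cube([716, 266, 174]);
translate([347, 2453, 1392]) cube([716, 266, 174]);
translate([347, 2719, 1566]) cube([716, 266, 174]);


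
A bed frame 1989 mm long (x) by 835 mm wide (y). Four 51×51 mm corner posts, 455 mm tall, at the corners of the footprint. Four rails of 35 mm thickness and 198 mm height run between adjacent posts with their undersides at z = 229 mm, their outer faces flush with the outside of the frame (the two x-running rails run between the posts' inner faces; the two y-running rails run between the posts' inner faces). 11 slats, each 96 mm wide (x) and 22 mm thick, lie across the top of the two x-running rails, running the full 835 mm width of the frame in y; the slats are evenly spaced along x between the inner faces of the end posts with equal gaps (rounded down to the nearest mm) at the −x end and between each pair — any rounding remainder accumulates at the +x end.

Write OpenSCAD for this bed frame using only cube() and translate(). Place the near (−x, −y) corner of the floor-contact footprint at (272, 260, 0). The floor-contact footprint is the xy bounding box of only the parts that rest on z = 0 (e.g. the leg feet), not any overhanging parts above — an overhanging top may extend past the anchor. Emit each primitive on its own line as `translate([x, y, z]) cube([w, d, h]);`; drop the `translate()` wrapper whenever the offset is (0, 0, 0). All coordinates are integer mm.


translate([272, 260, 0]) cube([51, 51, 455]);
translate([272, 1044, 0]) cube([51, 51, 455]);
translate([2210, 260, 0]) cube([51, 51, 455]);
translate([2210, 1044, 0]) cube([51, 51, 455]);
translate([323, 260, 229]) cube([1887, 35, 198]);
translate([323, 1060, 229]) cube([1887, 35, 198]);
translate([272, 311, 229]) cube([35, 733, 198]);
translate([2226, 311, 229]) cube([35, 733, 198]);
translate([392, 260, 427]) cube([96, 835, 22]);
translate([557, 260, 427]) cube([96, 835, 22]);
translate([722, 260, 427]) cube([96, 835, 22]);
translate([887, 260, 427]) cube([96, 835, 22]);
translate([1052, 260, 427]) cube([96, 835, 22]);
translate([1217, 260, 427]) cube([96, 835, 22]);
translate([1382, 260, 427]) cube([96, 835, 22]);
translate([1547, 260, 427]) cube([96, 835, 22]);
translate([1712, 260, 427]) cube([96, 835, 22]);
translate([1877, 260, 427]) cube([96, 835, 22]);
translate([2042, 260, 427]) cube([96, 835, 22]);


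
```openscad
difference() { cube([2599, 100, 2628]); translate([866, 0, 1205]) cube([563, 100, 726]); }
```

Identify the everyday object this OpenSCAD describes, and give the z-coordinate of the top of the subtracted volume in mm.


A wall with a window opening. The window head height is 1931 mm.

A wall with a rectangular opening subtracted — a window. Sill at z = 1205, opening 726 mm tall, so the head is at 1205 + 726 = 1931 mm.


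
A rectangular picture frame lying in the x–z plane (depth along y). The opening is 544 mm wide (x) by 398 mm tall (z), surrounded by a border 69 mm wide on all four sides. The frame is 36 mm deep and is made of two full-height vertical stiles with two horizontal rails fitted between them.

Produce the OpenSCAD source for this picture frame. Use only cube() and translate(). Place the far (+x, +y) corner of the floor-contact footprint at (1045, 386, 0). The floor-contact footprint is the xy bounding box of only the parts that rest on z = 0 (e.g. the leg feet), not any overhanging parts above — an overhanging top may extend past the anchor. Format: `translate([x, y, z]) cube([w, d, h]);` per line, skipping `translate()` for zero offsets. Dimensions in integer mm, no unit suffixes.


translate([363, 350, 0]) cube([69, 36, 536]);
translate([976, 350, 0]) cube([69, 36, 536]);
translate([432, 350, 0]) cube([544, 36, 69]);
translate([432, 350, 467]) cube([544, 36, 69]);


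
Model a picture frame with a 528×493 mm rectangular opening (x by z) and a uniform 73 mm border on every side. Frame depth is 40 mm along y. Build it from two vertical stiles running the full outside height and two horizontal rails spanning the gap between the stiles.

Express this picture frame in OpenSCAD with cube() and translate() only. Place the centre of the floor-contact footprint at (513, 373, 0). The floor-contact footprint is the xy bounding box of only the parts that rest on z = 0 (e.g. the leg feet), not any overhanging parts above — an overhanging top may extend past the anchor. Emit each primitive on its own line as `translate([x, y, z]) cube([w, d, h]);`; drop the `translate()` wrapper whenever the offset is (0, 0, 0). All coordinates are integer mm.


translate([176, 353, 0]) cube([73, 40, 639]);
translate([777, 353, 0]) cube([73, 40, 639]);
translate([249, 353, 0]) cube([528, 40, 73]);
translate([249, 353, 566]) cube([528, 40, 73]);


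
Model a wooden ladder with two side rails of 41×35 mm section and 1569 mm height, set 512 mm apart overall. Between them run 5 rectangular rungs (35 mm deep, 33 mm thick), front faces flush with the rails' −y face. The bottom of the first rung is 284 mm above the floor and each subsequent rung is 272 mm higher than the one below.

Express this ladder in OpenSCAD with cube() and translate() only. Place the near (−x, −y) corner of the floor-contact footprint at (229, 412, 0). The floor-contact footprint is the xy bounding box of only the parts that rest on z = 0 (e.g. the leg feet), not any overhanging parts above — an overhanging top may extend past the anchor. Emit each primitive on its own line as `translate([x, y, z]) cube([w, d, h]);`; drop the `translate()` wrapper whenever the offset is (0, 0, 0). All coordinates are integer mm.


translate([229, 412, 0]) cube([41, 35, 1569]);
translate([700, 412, 0]) cube([41, 35, 1569]);
translate([270, 412, 284]) cube([430, 35, 33]);
translate([270, 412, 556]) cube([430, 35, 33]);
translate([270, 412, 828]) cube([430, 35, 33]);
translate([270, 412, 1100]) cube([430, 35, 33]);
translate([270, 412, 1372]) cube([430, 35, 33]);


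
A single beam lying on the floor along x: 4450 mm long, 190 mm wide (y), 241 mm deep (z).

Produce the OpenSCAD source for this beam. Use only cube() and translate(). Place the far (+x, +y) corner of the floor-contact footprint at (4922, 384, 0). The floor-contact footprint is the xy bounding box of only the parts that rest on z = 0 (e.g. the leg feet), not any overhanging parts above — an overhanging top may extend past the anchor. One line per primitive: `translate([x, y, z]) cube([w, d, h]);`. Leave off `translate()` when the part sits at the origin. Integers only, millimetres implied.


translate([472, 194, 0]) cube([4450, 190, 241]);


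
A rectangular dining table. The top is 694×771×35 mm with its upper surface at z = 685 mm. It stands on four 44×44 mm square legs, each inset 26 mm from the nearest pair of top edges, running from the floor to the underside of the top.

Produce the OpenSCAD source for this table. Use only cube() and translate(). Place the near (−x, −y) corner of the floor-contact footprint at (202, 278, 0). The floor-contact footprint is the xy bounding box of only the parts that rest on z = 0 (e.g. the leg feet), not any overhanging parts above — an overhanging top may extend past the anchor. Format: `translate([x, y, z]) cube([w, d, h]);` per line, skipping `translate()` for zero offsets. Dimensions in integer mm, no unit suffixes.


translate([176, 252, 650]) cube([694, 771, 35]);
translate([202, 278, 0]) cube([44, 44, 650]);
translate([800, 278, 0]) cube([44, 44, 650]);
translate([202, 953, 0]) cube([44, 44, 650]);
translate([800, 953, 0]) cube([44, 44, 650]);


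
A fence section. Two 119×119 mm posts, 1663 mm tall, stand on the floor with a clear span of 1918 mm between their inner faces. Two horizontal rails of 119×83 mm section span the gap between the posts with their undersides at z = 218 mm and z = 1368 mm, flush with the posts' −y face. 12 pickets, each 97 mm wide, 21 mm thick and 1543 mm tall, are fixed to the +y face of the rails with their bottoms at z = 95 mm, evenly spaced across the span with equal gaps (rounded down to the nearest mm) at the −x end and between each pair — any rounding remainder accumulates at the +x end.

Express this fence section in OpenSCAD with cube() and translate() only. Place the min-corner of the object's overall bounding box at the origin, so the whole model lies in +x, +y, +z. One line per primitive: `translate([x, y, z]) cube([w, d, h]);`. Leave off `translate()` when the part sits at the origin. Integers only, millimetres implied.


cube([119, 119, 1663]);
translate([2037, 0, 0]) cube([119, 119, 1663]);
translate([119, 0, 218]) cube([1918, 119, 83]);
translate([119, 0, 1368]) cube([1918, 119, 83]);
translate([177, 119, 95]) cube([97, 21, 1543]);
translate([332, 119, 95]) cube([97, 21, 1543]);
translate([487, 119, 95]) cube([97, 21, 1543]);
translate([642, 119, 95]) cube([97, 21, 1543]);
translate([797, 119, 95]) cube([97, 21, 1543]);
translate([952, 119, 95]) cube([97, 21, 1543]);
translate([1107, 119, 95]) cube([97, 21, 1543]);
translate([1262, 119, 95]) cube([97, 21, 1543]);
translate([1417, 119, 95]) cube([97, 21, 1543]);
translate([1572, 119, 95]) cube([97, 21, 1543]);
translate([1727, 119, 95]) cube([97, 21, 1543]);
translate([1882, 119, 95]) cube([97, 21, 1543]);


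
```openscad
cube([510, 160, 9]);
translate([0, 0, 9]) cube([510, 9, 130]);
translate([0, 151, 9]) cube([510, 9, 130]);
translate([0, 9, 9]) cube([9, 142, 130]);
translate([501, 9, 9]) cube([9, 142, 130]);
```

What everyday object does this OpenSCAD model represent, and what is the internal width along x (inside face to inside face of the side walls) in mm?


An open box. The internal width is 492 mm.

A 510×160 base slab with four walls standing on it — an open box. The base is 510 mm wide and the walls are 9 mm thick, so the internal width is 510 − 2 × 9 = 492 mm.


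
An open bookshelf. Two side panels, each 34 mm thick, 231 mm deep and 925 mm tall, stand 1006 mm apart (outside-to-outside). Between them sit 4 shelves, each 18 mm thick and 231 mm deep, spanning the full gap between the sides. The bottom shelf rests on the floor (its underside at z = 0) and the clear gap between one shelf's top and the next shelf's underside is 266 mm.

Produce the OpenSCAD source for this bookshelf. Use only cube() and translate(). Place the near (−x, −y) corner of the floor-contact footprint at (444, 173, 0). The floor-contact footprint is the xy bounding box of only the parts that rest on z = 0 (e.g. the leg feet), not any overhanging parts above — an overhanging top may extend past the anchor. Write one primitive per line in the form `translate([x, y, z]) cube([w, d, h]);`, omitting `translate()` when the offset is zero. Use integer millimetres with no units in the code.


translate([444, 173, 0]) cube([34, 231, 925]);
translate([1416, 173, 0]) cube([34, 231, 925]);
translate([478, 173, 0]) cube([938, 231, 18]);
translate([478, 173, 284]) cube([938, 231, 18]);
translate([478, 173, 568]) cube([938, 231, 18]);
translate([478, 173, 852]) cube([938, 231, 18]);


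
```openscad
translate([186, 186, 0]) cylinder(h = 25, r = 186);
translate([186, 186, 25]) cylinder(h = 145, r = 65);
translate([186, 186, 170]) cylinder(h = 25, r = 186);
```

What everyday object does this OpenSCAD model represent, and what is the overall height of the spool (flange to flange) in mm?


A spool. The overall height is 195 mm.

Three coaxial cylinders, large–small–large — a spool. Two 25 mm flanges and a 145 mm core give 25 + 145 + 25 = 195 mm.


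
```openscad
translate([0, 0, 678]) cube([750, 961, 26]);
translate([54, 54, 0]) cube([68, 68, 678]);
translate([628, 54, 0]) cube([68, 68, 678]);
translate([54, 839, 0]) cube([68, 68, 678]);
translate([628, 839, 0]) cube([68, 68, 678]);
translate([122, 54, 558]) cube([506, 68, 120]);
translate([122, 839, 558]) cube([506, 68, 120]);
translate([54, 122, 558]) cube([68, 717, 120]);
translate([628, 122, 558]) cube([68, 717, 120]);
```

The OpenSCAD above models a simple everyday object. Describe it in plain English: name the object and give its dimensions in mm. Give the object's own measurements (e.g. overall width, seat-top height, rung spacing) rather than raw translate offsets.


A rectangular dining table. The top is 750×961×26 mm with its upper surface at z = 704 mm. It stands on four 68×68 mm square legs, each inset 54 mm from the nearest pair of top edges, running from the floor to the underside of the top. Four apron rails, 68 mm thick and 120 mm tall, run between adjacent legs with their top edges flush with the underside of the top and their outer faces flush with the legs' outer faces.


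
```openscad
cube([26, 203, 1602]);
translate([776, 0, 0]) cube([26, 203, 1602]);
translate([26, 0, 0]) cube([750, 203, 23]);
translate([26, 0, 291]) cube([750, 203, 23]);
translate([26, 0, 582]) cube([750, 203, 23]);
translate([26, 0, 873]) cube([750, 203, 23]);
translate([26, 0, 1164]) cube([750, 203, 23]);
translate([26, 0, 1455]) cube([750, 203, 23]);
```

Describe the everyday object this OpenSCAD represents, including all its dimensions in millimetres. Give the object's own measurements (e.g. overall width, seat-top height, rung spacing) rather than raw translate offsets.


An open bookshelf. Two side panels, each 26 mm thick, 203 mm deep and 1602 mm tall, stand 802 mm apart (outside-to-outside). Between them sit 6 shelves, each 23 mm thick and 203 mm deep, spanning the full gap between the sides. The bottom shelf rests on the floor (its underside at z = 0) and the clear gap between one shelf's top and the next shelf's underside is 268 mm.


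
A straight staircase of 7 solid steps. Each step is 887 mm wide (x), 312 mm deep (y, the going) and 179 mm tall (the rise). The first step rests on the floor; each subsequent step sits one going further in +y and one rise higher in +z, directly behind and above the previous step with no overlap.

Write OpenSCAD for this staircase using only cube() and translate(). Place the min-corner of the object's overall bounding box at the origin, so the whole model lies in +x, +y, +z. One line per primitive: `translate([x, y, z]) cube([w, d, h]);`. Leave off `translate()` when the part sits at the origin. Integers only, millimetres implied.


cube([887, 312, 179]);
translate([0, 312, 179]) cube([887, 312, 179]);
translate([0, 624, 358]) cube([887, 312, 179]);
translate([0, 936, 537]) cube([887, 312, 179]);
translate([0, 1248, 716]) cube([887, 312, 179]);
translate([0, 1560, 895]) cube([887, 312, 179]);
translate([0, 1872, 1074]) cube([887, 312, 179]);


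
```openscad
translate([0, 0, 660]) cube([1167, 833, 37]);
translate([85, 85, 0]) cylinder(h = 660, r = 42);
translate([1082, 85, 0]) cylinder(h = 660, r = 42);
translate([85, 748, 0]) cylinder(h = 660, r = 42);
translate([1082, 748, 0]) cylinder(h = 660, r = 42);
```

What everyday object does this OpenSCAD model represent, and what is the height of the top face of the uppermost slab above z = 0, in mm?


A table. The table height is 697 mm.

A 1167×833×37 slab sits at z = 660 on four Ø84 mm round legs — a table. The top surface is at 660 + 37 = 697 mm.


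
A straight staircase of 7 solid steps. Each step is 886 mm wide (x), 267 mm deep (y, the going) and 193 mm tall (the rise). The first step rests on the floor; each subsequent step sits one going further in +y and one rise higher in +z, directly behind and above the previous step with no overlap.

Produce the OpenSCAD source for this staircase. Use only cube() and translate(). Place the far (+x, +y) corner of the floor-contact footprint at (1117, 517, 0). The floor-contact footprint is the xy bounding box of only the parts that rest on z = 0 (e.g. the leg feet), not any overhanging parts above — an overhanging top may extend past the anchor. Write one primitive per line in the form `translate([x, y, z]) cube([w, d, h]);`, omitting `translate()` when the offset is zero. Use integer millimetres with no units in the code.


translate([231, 250, 0]) cube([886, 267, 193]);
translate([231, 517, 193]) cube([886, 267, 193]);
translate([231, 784, 386]) cube([886, 267, 193]);
translate([231, 1051, 579]) cube([886, 267, 193]);
translate([231, 1318, 772]) cube([886, 267, 193]);
translate([231, 1585, 965]) cube([886, 267, 193]);
translate([231, 1852, 1158]) cube([886, 267, 193]);


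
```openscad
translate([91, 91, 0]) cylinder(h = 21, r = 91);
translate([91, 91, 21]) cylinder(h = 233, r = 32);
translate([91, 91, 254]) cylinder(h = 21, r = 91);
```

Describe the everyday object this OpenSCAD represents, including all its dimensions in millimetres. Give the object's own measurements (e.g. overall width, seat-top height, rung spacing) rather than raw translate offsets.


A spool: two coaxial disc flanges of radius 91 mm and thickness 21 mm, joined by a core cylinder of radius 32 mm and height 233 mm. The lower flange rests on z = 0 and the three cylinders share a vertical axis.


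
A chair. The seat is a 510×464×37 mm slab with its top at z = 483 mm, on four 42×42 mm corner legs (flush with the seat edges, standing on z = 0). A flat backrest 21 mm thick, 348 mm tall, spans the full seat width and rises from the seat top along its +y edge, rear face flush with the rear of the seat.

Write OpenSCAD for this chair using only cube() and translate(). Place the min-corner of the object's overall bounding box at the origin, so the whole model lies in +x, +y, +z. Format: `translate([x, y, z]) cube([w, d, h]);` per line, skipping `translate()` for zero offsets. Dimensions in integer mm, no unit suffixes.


// leg_h = 483 - 37 = 446
translate([0, 0, 446]) cube([510, 464, 37]);
cube([42, 42, 446]);
translate([468, 0, 0]) cube([42, 42, 446]);
translate([0, 422, 0]) cube([42, 42, 446]);
translate([468, 422, 0]) cube([42, 42, 446]);
translate([0, 443, 483]) cube([510, 21, 348]);


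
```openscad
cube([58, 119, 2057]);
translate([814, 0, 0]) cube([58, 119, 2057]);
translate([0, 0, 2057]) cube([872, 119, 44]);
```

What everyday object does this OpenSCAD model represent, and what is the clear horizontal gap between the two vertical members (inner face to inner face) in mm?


A door frame. The clear opening width is 756 mm.

Two 2057 mm tall posts with a header on top — a door frame. The left jamb is 58 mm wide at x = 0; the right jamb starts at x = 814. The clear opening is 814 − 58 = 756 mm.


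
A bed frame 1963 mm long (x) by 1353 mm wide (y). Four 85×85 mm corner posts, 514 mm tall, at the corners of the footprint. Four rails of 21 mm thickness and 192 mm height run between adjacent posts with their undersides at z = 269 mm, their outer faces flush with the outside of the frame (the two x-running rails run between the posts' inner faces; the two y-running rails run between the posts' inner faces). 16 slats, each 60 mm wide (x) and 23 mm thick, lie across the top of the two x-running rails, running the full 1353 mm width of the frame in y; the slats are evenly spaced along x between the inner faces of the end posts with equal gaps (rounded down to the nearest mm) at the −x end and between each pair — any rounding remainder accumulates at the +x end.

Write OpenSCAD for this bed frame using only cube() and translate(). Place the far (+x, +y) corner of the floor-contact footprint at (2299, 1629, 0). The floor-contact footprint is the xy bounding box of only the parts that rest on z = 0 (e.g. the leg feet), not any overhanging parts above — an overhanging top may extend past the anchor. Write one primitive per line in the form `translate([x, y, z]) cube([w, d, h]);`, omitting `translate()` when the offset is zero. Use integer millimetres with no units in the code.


translate([336, 276, 0]) cube([85, 85, 514]);
translate([336, 1544, 0]) cube([85, 85, 514]);
translate([2214, 276, 0]) cube([85, 85, 514]);
translate([2214, 1544, 0]) cube([85, 85, 514]);
translate([421, 276, 269]) cube([1793, 21, 192]);
translate([421, 1608, 269]) cube([1793, 21, 192]);
translate([336, 361, 269]) cube([21, 1183, 192]);
translate([2278, 361, 269]) cube([21, 1183, 192]);
translate([470, 276, 461]) cube([60, 1353, 23]);
translate([579, 276, 461]) cube([60, 1353, 23]);
translate([688, 276, 461]) cube([60, 1353, 23]);
translate([797, 276, 461]) cube([60, 1353, 23]);
translate([906, 276, 461]) cube([60, 1353, 23]);
translate([1015, 276, 461]) cube([60, 1353, 23]);
translate([1124, 276, 461]) cube([60, 1353, 23]);
translate([1233, 276, 461]) cube([60, 1353, 23]);
translate([1342, 276, 461]) cube([60, 1353, 23]);
translate([1451, 276, 461]) cube([60, 1353, 23]);
translate([1560, 276, 461]) cube([60, 1353, 23]);
translate([1669, 276, 461]) cube([60, 1353, 23]);
translate([1778, 276, 461]) cube([60, 1353, 23]);
translate([1887, 276, 461]) cube([60, 1353, 23]);
translate([1996, 276, 461]) cube([60, 1353, 23]);
translate([2105, 276, 461]) cube([60, 1353, 23]);
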